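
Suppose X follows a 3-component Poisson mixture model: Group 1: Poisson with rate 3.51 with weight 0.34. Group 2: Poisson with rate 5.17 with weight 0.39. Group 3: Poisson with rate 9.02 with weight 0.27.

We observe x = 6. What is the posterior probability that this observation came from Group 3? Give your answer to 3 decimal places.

0.223

By Bayes' theorem, P(k | x) = P(Z=k) f_k(x) / Σ_j P(Z=j) f_j(x).
Evaluate each component's likelihood at the observed value:
  f_1 = 0.0776491
  f_2 = 0.150768
  f_3 = 0.0904837
Weight by the priors:
  P(Z=1)·f_1 = 0.34 × 0.0776491 = 0.0264007
  P(Z=2)·f_2 = 0.39 × 0.150768 = 0.0587994
  P(Z=3)·f_3 = 0.27 × 0.0904837 = 0.0244306
Sum: 0.0264007 + 0.0587994 + 0.0244306 = 0.109631
Responsibility of Group 3: 0.0244306 / 0.109631 ≈ 0.223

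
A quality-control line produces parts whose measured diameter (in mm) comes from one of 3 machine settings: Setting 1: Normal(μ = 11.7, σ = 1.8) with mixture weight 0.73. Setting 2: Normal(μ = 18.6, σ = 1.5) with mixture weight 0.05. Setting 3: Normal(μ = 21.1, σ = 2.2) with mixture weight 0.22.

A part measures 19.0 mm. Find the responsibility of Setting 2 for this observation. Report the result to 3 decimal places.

0.336

Posterior ∝ prior × likelihood, so P(k | x) ∝ P(Z=k) f_k(x); normalise over all components.
Component likelihoods at x = 19.0 mm:
  p_1 = (1/(1.8·√(2π)))·exp(−(19.0−11.7)²/(2·1.8²)) = 0.221635·exp(-8.22377) = 5.94431e-05
  p_2 = (1/(1.5·√(2π)))·exp(−(19.0−18.6)²/(2·1.5²)) = 0.265962·exp(-0.03556) = 0.256671
  p_3 = (1/(2.2·√(2π)))·exp(−(19.0−21.1)²/(2·2.2²)) = 0.181337·exp(-0.45558) = 0.114983
Prior × likelihood for each component:
  P(Z=1)·p_1 = 0.73 × 5.94431e-05 = 4.33935e-05
  P(Z=2)·p_2 = 0.05 × 0.256671 = 0.0128336
  P(Z=3)·p_3 = 0.22 × 0.114983 = 0.0252962
Sum: 4.33935e-05 + 0.0128336 + 0.0252962 = 0.0381731
P(Setting 2 | 19.0 mm) = 0.0128336 / 0.0381731 ≈ 0.336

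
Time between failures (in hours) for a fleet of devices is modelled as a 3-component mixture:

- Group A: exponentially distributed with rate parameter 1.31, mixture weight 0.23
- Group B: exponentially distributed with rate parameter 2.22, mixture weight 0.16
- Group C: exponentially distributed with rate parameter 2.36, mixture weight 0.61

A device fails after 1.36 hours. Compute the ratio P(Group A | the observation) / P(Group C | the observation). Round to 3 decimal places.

0.873

Posterior odds = (π_i f_i(x)) / (π_j f_j(x)); the normalising sum cancels.
Exponential densities:
  L_A = 1.31·e^(−1.31·1.36) = 1.31·e^(−1.7816) = 0.220563
  L_B = 2.22·e^(−2.22·1.36) = 2.22·e^(−3.0192) = 0.108425
  L_C = 2.36·e^(−2.36·1.36) = 2.36·e^(−3.2096) = 0.0952797
0.0507294 / 0.0581206 ≈ 0.873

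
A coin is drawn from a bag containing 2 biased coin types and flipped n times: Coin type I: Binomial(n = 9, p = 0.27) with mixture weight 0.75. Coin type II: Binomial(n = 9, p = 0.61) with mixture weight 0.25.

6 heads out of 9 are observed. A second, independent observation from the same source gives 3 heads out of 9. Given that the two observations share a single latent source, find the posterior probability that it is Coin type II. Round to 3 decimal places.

P(component k | x) = π_k·f_k(x) / marginal(x), where marginal(x) = Σ_j π_j·f_j(x).
Since both observations come from the same component, the likelihood for component k is f_k(x₁)·f_k(x₂).
  p_I = [C(9,6)·0.27^6·0.73^3 = 84·0.00038742·0.389017 = 0.0126599] × [0.250212] = 0.00316766
  p_II = [C(9,6)·0.61^6·0.39^3 = 84·0.0515204·0.059319 = 0.256716] × [0.0670898] = 0.017223
Prior × likelihood for each component:
  π_I·p_I = 0.75 × 0.00316766 = 0.00237574
  π_II·p_II = 0.25 × 0.017223 = 0.00430575
Sum: 0.00237574 + 0.00430575 = 0.00668149
So the posterior for Coin type II is 0.00430575 / 0.00668149 ≈ 0.644.

0.644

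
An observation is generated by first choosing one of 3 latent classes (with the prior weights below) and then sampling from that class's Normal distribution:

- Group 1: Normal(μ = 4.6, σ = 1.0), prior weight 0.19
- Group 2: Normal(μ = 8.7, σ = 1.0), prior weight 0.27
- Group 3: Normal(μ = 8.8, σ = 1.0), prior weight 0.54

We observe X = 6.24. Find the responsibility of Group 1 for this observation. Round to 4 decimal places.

Apply Bayes' rule: the posterior for each component is proportional to its prior times its likelihood at x.
Evaluate each component's likelihood at the observed value:
  f_1 = (1/(1.0·√(2π)))·exp(−(6.24−4.6)²/(2·1.0²)) = 0.398942·exp(-1.34480) = 0.103961
  f_2 = (1/(1.0·√(2π)))·exp(−(6.24−8.7)²/(2·1.0²)) = 0.398942·exp(-3.02580) = 0.0193563
  f_3 = (1/(1.0·√(2π)))·exp(−(6.24−8.8)²/(2·1.0²)) = 0.398942·exp(-3.27680) = 0.0150596
Weight by the priors:
  π_1·f_1 = 0.19 × 0.103961 = 0.0197526
  π_2·f_2 = 0.27 × 0.0193563 = 0.00522619
  π_3·f_3 = 0.54 × 0.0150596 = 0.00813219
Marginal: 0.0197526 + 0.00522619 + 0.00813219 = 0.033111
P(Group 1 | data) = 0.0197526 / 0.033111 ≈ 0.5966

0.5966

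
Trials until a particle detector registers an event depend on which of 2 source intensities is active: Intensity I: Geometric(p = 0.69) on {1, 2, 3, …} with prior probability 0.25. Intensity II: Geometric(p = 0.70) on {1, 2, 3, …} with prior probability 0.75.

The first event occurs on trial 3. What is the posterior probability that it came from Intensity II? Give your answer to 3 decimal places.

Posterior ∝ prior × likelihood, so P(k | x) ∝ P(Z=k) f_k(x); normalise over all components.
Component likelihoods at x = 3:
  f_I = 0.69·(1−0.69)^2 = 0.69·0.0961 = 0.066309
  f_II = 0.70·(1−0.70)^2 = 0.70·0.09 = 0.063
Unnormalised posteriors:
  P(Z=I)·f_I = 0.25 × 0.066309 = 0.0165773
  P(Z=II)·f_II = 0.75 × 0.063 = 0.04725
Marginal: 0.0165773 + 0.04725 = 0.0638273
So the posterior for Intensity II is 0.04725 / 0.0638273 ≈ 0.740.

0.740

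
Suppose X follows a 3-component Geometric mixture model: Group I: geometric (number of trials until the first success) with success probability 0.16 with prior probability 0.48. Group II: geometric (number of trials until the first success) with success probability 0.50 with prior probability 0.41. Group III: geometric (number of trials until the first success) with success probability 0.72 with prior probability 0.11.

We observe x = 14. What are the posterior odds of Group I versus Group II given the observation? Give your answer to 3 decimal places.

318.147

The posterior odds equal the prior odds times the likelihood ratio: (w_i/w_j)·(f_i(x)/f_j(x)).
Geometric probabilities:
  f_I = 0.16·(1−0.16)^13 = 0.16·0.103665 = 0.0165863
  f_II = 0.50·(1−0.50)^13 = 0.50·0.00012207 = 6.10352e-05
  f_III = 0.72·(1−0.72)^13 = 0.72·6.50211e-08 = 4.68152e-08
0.00796145 / 2.50244e-05 ≈ 318.147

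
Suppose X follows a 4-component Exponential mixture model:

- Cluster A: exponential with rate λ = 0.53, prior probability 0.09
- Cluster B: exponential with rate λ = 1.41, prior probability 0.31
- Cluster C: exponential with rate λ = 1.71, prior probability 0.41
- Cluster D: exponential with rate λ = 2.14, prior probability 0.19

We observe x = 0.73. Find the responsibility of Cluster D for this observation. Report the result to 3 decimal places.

0.179

Apply Bayes' rule: the posterior for each component is proportional to its prior times its likelihood at x.
Evaluate each component's likelihood at the observed value:
  f_A = 0.359954
  f_B = 0.503732
  f_C = 0.490757
  f_D = 0.448703
Unnormalised posteriors:
  π_A·f_A = 0.09 × 0.359954 = 0.0323959
  π_B·f_B = 0.31 × 0.503732 = 0.156157
  π_C·f_C = 0.41 × 0.490757 = 0.20121
  π_D·f_D = 0.19 × 0.448703 = 0.0852536
Sum: 0.0323959 + 0.156157 + 0.20121 + 0.0852536 = 0.475017
Responsibility of Cluster D: 0.0852536 / 0.475017 ≈ 0.179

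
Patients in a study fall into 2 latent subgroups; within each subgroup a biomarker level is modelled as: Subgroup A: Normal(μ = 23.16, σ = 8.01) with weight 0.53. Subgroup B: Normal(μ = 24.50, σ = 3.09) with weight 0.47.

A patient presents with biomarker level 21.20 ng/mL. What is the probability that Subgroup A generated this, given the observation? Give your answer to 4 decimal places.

The responsibility of component k is w_k f_k(x) divided by Σ_j w_j f_j(x).
Evaluate each component's likelihood at the observed value:
  p_A = (1/(8.01·√(2π)))·exp(−(21.20−23.16)²/(2·8.01²)) = 0.049806·exp(-0.02994) = 0.0483366
  p_B = (1/(3.09·√(2π)))·exp(−(21.20−24.50)²/(2·3.09²)) = 0.129108·exp(-0.57027) = 0.0729938
Unnormalised posteriors:
  w_A·p_A = 0.53 × 0.0483366 = 0.0256184
  w_B·p_B = 0.47 × 0.0729938 = 0.0343071
Marginal: 0.0256184 + 0.0343071 = 0.0599255
So the posterior for Subgroup A is 0.0256184 / 0.0599255 ≈ 0.4275.

0.4275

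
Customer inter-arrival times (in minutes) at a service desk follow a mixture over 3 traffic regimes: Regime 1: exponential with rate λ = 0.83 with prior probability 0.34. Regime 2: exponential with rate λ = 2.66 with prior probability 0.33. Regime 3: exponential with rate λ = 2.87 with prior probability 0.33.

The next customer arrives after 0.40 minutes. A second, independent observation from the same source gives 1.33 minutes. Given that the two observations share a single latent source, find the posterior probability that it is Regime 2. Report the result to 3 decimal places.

0.239

By Bayes' theorem, P(k | x) = π_k f_k(x) / Σ_j π_j f_j(x).
Since both observations come from the same component, the likelihood for component k is f_k(x₁)·f_k(x₂).
  p_1 = [0.595514] × [0.275208] = 0.16389
  p_2 = [0.917894] × [0.0773454] = 0.0709949
  p_3 = [0.910567] × [0.0631156] = 0.0574709
Prior × likelihood for each component:
  π_1·p_1 = 0.34 × 0.16389 = 0.0557226
  π_2·p_2 = 0.33 × 0.0709949 = 0.0234283
  π_3·p_3 = 0.33 × 0.0574709 = 0.0189654
Denominator: 0.0557226 + 0.0234283 + 0.0189654 = 0.0981163
P(Regime 2 | data) = 0.0234283 / 0.0981163 ≈ 0.239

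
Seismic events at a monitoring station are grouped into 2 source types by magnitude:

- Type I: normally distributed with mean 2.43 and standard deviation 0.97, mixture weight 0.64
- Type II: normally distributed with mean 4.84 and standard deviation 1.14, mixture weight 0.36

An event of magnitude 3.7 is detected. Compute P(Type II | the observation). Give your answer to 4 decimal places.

Posterior ∝ prior × likelihood, so P(k | x) ∝ w_k f_k(x); normalise over all components.
Evaluate each component's likelihood at the observed value:
  p_I = 0.174543
  p_II = 0.212255
Multiply by the mixture weights:
  w_I·p_I = 0.64 × 0.174543 = 0.111708
  w_II·p_II = 0.36 × 0.212255 = 0.0764118
Marginal: 0.111708 + 0.0764118 = 0.188119
P(Type II | the observation) ≈ 0.4062

0.4062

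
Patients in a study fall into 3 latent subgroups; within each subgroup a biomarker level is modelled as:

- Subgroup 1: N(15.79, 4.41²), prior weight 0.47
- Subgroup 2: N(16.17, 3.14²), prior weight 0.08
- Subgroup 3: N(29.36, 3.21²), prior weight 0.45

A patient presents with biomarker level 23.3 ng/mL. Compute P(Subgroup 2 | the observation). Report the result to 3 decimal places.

The responsibility of component k is π_k f_k(x) divided by Σ_j π_j f_j(x).
Component likelihoods at x = 23.3 ng/mL:
  p_1 = 0.0212196
  p_2 = 0.0096461
  p_3 = 0.0209169
Unnormalised posteriors:
  π_1·p_1 = 0.47 × 0.0212196 = 0.00997322
  π_2·p_2 = 0.08 × 0.0096461 = 0.000771688
  π_3·p_3 = 0.45 × 0.0209169 = 0.00941259
Marginal: 0.00997322 + 0.000771688 + 0.00941259 = 0.0201575
Responsibility of Subgroup 2: 0.000771688 / 0.0201575 ≈ 0.038

0.038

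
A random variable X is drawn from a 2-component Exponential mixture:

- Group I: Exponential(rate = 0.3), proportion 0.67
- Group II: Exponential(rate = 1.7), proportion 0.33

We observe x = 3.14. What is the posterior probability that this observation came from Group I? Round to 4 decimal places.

0.9667

The responsibility of component k is w_k f_k(x) divided by Σ_j w_j f_j(x).
Exponential densities:
  p_I = 0.116954
  p_II = 0.0081693
Weight by the priors:
  w_I·p_I = 0.67 × 0.116954 = 0.0783593
  w_II·p_II = 0.33 × 0.0081693 = 0.00269587
Marginal: 0.0783593 + 0.00269587 = 0.0810552
P(Group I | data) = 0.0783593 / 0.0810552 ≈ 0.9667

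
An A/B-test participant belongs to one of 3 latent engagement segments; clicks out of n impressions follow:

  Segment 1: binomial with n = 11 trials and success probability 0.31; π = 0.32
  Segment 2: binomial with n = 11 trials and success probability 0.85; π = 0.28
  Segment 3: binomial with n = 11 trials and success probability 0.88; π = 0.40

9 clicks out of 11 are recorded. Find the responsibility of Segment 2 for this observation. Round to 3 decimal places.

0.444

Apply Bayes' rule: the posterior for each component is proportional to its prior times its likelihood at x.
Binomial probabilities:
  f_1 = 0.000692335
  f_2 = 0.286626
  f_3 = 0.250651
Unnormalised posteriors:
  π_1·f_1 = 0.32 × 0.000692335 = 0.000221547
  π_2·f_2 = 0.28 × 0.286626 = 0.0802553
  π_3·f_3 = 0.40 × 0.250651 = 0.10026
Marginal: 0.000221547 + 0.0802553 + 0.10026 = 0.180737
P(Segment 2 | the observation) ≈ 0.444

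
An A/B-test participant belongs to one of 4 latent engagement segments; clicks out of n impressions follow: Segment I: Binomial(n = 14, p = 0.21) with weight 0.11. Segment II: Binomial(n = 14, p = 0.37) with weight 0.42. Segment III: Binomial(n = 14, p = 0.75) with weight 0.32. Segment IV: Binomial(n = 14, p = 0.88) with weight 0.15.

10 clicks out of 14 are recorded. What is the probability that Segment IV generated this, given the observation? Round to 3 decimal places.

The responsibility of component k is π_k f_k(x) divided by Σ_j π_j f_j(x).
Binomial probabilities:
  p_I = 6.50332e-05
  p_II = 0.00758252
  p_III = 0.220195
  p_IV = 0.0578077
Prior × likelihood for each component:
  π_I·p_I = 0.11 × 6.50332e-05 = 7.15366e-06
  π_II·p_II = 0.42 × 0.00758252 = 0.00318466
  π_III·p_III = 0.32 × 0.220195 = 0.0704623
  π_IV·p_IV = 0.15 × 0.0578077 = 0.00867116
Normaliser: 7.15366e-06 + 0.00318466 + 0.0704623 + 0.00867116 = 0.0823253
So the posterior for Segment IV is 0.00867116 / 0.0823253 ≈ 0.105.

0.105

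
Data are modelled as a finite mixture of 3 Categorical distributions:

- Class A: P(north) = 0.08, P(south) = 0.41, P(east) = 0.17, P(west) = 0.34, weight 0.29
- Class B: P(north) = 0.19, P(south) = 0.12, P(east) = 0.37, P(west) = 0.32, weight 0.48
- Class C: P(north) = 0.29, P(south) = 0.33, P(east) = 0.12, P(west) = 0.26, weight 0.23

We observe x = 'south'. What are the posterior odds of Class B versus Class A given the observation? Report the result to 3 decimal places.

Only the two components matter; the odds are (π_i f_i(x)) / (π_j f_j(x)).
Evaluate each component's likelihood at the observed value:
  f_A = 0.41
  f_B = 0.12
  f_C = 0.33
Posterior odds = (π_B·f_B) / (π_A·f_A) = (0.48·0.12) / (0.29·0.41) = 0.0576 / 0.1189 ≈ 0.484

0.484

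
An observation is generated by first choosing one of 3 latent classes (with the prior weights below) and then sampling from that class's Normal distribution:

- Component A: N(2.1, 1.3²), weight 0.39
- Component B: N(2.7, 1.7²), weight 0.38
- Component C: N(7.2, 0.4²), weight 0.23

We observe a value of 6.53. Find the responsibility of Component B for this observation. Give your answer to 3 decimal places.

0.110

Apply Bayes' rule: the posterior for each component is proportional to its prior times its likelihood at x.
Normal densities:
  L_A = (1/(1.3·√(2π)))·exp(−(6.53−2.1)²/(2·1.3²)) = 0.306879·exp(-5.80618) = 0.000923365
  L_B = (1/(1.7·√(2π)))·exp(−(6.53−2.7)²/(2·1.7²)) = 0.234672·exp(-2.53787) = 0.0185472
  L_C = (1/(0.4·√(2π)))·exp(−(6.53−7.2)²/(2·0.4²)) = 0.997356·exp(-1.40281) = 0.245254
Unnormalised posteriors:
  w_A·L_A = 0.39 × 0.000923365 = 0.000360112
  w_B·L_B = 0.38 × 0.0185472 = 0.00704792
  w_C·L_C = 0.23 × 0.245254 = 0.0564085
Evidence: 0.000360112 + 0.00704792 + 0.0564085 = 0.0638165
Responsibility of Component B: 0.00704792 / 0.0638165 ≈ 0.110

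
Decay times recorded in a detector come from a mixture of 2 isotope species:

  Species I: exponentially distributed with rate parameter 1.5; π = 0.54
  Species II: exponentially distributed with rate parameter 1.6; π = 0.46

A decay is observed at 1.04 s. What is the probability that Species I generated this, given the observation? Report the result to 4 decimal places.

0.5498

Posterior ∝ prior × likelihood, so P(k | x) ∝ π_k f_k(x); normalise over all components.
Exponential densities:
  p_I = 0.315204
  p_II = 0.303008
Prior × likelihood for each component:
  π_I·p_I = 0.54 × 0.315204 = 0.17021
  π_II·p_II = 0.46 × 0.303008 = 0.139384
Evidence: 0.17021 + 0.139384 = 0.309594
P(Species I | 1.04 s) ≈ 0.5498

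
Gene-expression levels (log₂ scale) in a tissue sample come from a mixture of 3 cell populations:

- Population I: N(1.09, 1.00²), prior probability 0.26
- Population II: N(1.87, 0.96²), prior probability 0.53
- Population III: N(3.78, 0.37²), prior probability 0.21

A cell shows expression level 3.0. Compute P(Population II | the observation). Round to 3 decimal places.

By Bayes' theorem, P(k | x) = P(Z=k) f_k(x) / Σ_j P(Z=j) f_j(x).
Normal densities:
  f_I = (1/(1.00·√(2π)))·exp(−(3.0−1.09)²/(2·1.00²)) = 0.398942·exp(-1.82405) = 0.0643777
  f_II = (1/(0.96·√(2π)))·exp(−(3.0−1.87)²/(2·0.96²)) = 0.415565·exp(-0.69276) = 0.207862
  f_III = (1/(0.37·√(2π)))·exp(−(3.0−3.78)²/(2·0.37²)) = 1.078222·exp(-2.22206) = 0.116864
Weight by the priors:
  P(Z=I)·f_I = 0.26 × 0.0643777 = 0.0167382
  P(Z=II)·f_II = 0.53 × 0.207862 = 0.110167
  P(Z=III)·f_III = 0.21 × 0.116864 = 0.0245414
Evidence: 0.0167382 + 0.110167 + 0.0245414 = 0.151447
Responsibility of Population II: 0.110167 / 0.151447 ≈ 0.727

0.727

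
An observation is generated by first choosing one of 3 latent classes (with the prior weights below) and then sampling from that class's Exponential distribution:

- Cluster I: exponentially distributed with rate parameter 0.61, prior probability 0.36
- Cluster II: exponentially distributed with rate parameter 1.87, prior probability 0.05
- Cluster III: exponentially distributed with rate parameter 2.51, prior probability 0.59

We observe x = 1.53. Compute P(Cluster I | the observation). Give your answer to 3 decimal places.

0.699

The responsibility of component k is π_k f_k(x) divided by Σ_j π_j f_j(x).
Component likelihoods at x = 1.53:
  f_I = 0.239885
  f_II = 0.106975
  f_III = 0.0539328
Unnormalised posteriors:
  π_I·f_I = 0.36 × 0.239885 = 0.0863585
  π_II·f_II = 0.05 × 0.106975 = 0.00534874
  π_III·f_III = 0.59 × 0.0539328 = 0.0318203
Evidence: 0.0863585 + 0.00534874 + 0.0318203 = 0.123528
Responsibility of Cluster I: 0.0863585 / 0.123528 ≈ 0.699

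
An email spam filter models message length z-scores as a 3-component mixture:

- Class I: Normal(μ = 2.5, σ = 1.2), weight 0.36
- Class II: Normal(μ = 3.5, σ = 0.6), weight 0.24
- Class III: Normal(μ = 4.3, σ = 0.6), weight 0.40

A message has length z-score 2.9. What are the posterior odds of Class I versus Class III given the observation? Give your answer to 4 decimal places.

Only the two components matter; the odds are (π_i f_i(x)) / (π_j f_j(x)).
Evaluate each component's likelihood at the observed value:
  p_I = (1/(1.2·√(2π)))·exp(−(2.9−2.5)²/(2·1.2²)) = 0.332452·exp(-0.05556) = 0.314486
  p_II = (1/(0.6·√(2π)))·exp(−(2.9−3.5)²/(2·0.6²)) = 0.664904·exp(-0.50000) = 0.403285
  p_III = (1/(0.6·√(2π)))·exp(−(2.9−4.3)²/(2·0.6²)) = 0.664904·exp(-2.72222) = 0.0437031
Posterior odds = (π_I·p_I) / (π_III·p_III) = (0.36·0.314486) / (0.40·0.0437031) = 0.113215 / 0.0174813 ≈ 6.4764

6.4764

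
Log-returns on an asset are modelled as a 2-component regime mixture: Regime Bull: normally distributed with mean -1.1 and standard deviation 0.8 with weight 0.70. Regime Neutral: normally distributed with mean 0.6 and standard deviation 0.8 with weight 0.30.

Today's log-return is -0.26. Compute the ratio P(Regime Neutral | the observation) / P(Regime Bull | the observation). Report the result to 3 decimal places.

0.417

Only the two components matter; the odds are (w_i f_i(x)) / (w_j f_j(x)).
Component likelihoods at x = -0.26:
  L_Bull = (1/(0.8·√(2π)))·exp(−(-0.26−-1.1)²/(2·0.8²)) = 0.498678·exp(-0.55125) = 0.287353
  L_Neutral = (1/(0.8·√(2π)))·exp(−(-0.26−0.6)²/(2·0.8²)) = 0.498678·exp(-0.57781) = 0.27982
Odds = (0.30/0.70) × (0.27982/0.287353) = 0.428571 × 0.973787 ≈ 0.417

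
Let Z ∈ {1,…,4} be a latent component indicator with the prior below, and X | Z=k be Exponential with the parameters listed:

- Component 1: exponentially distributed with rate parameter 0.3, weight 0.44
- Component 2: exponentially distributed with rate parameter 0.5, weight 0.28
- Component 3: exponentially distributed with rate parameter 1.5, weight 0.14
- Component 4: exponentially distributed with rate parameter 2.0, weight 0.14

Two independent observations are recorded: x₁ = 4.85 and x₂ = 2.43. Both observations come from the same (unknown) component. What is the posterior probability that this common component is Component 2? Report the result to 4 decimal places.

0.2916

The responsibility of component k is P(Z=k) f_k(x) divided by Σ_j P(Z=j) f_j(x).
Since both observations come from the same component, the likelihood for component k is f_k(x₁)·f_k(x₂).
  L_1 = [0.0700201] × [0.144717] = 0.0101331
  L_2 = [0.0442391] × [0.148355] = 0.00656309
  L_3 = [0.00103896] × [0.0391821] = 4.07087e-05
  L_4 = [0.000122567] × [0.015501] = 1.89991e-06
Unnormalised posteriors:
  P(Z=1)·L_1 = 0.44 × 0.0101331 = 0.00445857
  P(Z=2)·L_2 = 0.28 × 0.00656309 = 0.00183766
  P(Z=3)·L_3 = 0.14 × 4.07087e-05 = 5.69921e-06
  P(Z=4)·L_4 = 0.14 × 1.89991e-06 = 2.65987e-07
Sum: 0.00445857 + 0.00183766 + 5.69921e-06 + 2.65987e-07 = 0.0063022
P(Component 2 | x₁,x₂) ≈ 0.2916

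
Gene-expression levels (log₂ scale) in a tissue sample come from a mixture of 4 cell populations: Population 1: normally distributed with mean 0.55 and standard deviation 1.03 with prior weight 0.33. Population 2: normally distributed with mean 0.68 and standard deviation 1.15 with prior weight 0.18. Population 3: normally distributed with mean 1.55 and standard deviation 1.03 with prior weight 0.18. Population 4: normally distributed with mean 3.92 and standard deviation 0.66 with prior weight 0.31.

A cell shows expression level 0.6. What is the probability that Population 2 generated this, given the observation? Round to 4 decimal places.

By Bayes' theorem, P(k | x) = π_k f_k(x) / Σ_j π_j f_j(x).
Evaluate each component's likelihood at the observed value:
  f_1 = 0.386867
  f_2 = 0.346068
  f_3 = 0.253132
  f_4 = 1.93501e-06
Unnormalised posteriors:
  π_1·f_1 = 0.33 × 0.386867 = 0.127666
  π_2·f_2 = 0.18 × 0.346068 = 0.0622922
  π_3·f_3 = 0.18 × 0.253132 = 0.0455638
  π_4·f_4 = 0.31 × 1.93501e-06 = 5.99854e-07
Evidence: 0.127666 + 0.0622922 + 0.0455638 + 5.99854e-07 = 0.235523
P(Population 2 | 0.6) = 0.0622922 / 0.235523 ≈ 0.2645

0.2645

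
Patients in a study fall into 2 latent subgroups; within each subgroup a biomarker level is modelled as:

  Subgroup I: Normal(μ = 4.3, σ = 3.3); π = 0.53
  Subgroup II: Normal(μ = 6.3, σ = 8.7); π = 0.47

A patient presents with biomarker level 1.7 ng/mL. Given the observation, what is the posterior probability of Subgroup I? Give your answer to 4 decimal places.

0.7148

Posterior ∝ prior × likelihood, so P(k | x) ∝ P(Z=k) f_k(x); normalise over all components.
Evaluate each component's likelihood at the observed value:
  L_I = 0.0886342
  L_II = 0.0398735
Multiply by the mixture weights:
  P(Z=I)·L_I = 0.53 × 0.0886342 = 0.0469761
  P(Z=II)·L_II = 0.47 × 0.0398735 = 0.0187406
Evidence: 0.0469761 + 0.0187406 = 0.0657167
Responsibility of Subgroup I: 0.0469761 / 0.0657167 ≈ 0.7148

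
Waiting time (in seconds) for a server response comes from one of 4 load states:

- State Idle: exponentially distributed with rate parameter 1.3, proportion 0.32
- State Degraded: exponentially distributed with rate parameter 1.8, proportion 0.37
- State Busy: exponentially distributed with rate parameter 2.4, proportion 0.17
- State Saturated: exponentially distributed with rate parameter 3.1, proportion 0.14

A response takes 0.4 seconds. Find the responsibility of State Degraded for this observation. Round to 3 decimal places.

0.380

Apply Bayes' rule: the posterior for each component is proportional to its prior times its likelihood at x.
Exponential densities:
  f_Idle = 0.772877
  f_Degraded = 0.876154
  f_Busy = 0.918943
  f_Saturated = 0.897091
Unnormalised posteriors:
  w_Idle·f_Idle = 0.32 × 0.772877 = 0.247321
  w_Degraded·f_Degraded = 0.37 × 0.876154 = 0.324177
  w_Busy·f_Busy = 0.17 × 0.918943 = 0.15622
  w_Saturated·f_Saturated = 0.14 × 0.897091 = 0.125593
Marginal: 0.247321 + 0.324177 + 0.15622 + 0.125593 = 0.853311
P(State Degraded | x) = 0.324177 / 0.853311 ≈ 0.380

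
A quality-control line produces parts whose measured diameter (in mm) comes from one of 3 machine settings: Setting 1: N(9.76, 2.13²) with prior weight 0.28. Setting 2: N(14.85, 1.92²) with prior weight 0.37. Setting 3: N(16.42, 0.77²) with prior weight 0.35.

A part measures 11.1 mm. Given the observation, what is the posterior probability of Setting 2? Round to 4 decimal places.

Posterior ∝ prior × likelihood, so P(k | x) ∝ w_k f_k(x); normalise over all components.
Evaluate each component's likelihood at the observed value:
  f_1 = 0.15367
  f_2 = 0.0308502
  f_3 = 2.23244e-11
Prior × likelihood for each component:
  w_1·f_1 = 0.28 × 0.15367 = 0.0430276
  w_2·f_2 = 0.37 × 0.0308502 = 0.0114146
  w_3·f_3 = 0.35 × 2.23244e-11 = 7.81353e-12
Sum: 0.0430276 + 0.0114146 + 7.81353e-12 = 0.0544421
So the posterior for Setting 2 is 0.0114146 / 0.0544421 ≈ 0.2097.

0.2097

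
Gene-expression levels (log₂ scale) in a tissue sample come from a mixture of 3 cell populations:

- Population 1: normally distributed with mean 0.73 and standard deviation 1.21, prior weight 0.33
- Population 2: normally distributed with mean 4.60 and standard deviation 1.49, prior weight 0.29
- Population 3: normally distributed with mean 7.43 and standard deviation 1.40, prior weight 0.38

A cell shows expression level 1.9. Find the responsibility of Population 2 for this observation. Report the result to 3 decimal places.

By Bayes' theorem, P(k | x) = π_k f_k(x) / Σ_j π_j f_j(x).
Component likelihoods at x = 1.9:
  f_1 = 0.206584
  f_2 = 0.0518431
  f_3 = 0.000116612
Multiply by the mixture weights:
  π_1·f_1 = 0.33 × 0.206584 = 0.0681728
  π_2·f_2 = 0.29 × 0.0518431 = 0.0150345
  π_3·f_3 = 0.38 × 0.000116612 = 4.43125e-05
Normaliser: 0.0681728 + 0.0150345 + 4.43125e-05 = 0.0832516
Responsibility of Population 2: 0.0150345 / 0.0832516 ≈ 0.181

0.181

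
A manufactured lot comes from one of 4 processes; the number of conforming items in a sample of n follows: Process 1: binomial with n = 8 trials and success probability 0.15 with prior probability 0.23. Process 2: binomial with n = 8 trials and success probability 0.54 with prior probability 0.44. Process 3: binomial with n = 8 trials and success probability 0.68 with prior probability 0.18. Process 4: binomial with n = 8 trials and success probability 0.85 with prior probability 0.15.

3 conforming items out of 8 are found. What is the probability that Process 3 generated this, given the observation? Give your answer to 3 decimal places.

0.096

The responsibility of component k is P(Z=k) f_k(x) divided by Σ_j P(Z=j) f_j(x).
Component likelihoods at x = 3 conforming items out of 8:
  p_1 = 0.0838603
  p_2 = 0.181618
  p_3 = 0.0590833
  p_4 = 0.00261157
Unnormalised posteriors:
  P(Z=1)·p_1 = 0.23 × 0.0838603 = 0.0192879
  P(Z=2)·p_2 = 0.44 × 0.181618 = 0.0799118
  P(Z=3)·p_3 = 0.18 × 0.0590833 = 0.010635
  P(Z=4)·p_4 = 0.15 × 0.00261157 = 0.000391735
Denominator: 0.0192879 + 0.0799118 + 0.010635 + 0.000391735 = 0.110226
So the posterior for Process 3 is 0.010635 / 0.110226 ≈ 0.096.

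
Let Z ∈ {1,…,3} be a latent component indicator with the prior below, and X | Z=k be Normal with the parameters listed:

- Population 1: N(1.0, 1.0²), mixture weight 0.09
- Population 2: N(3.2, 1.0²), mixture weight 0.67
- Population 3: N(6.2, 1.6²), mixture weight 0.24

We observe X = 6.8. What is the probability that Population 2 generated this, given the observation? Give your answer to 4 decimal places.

By Bayes' theorem, P(k | x) = π_k f_k(x) / Σ_j π_j f_j(x).
Component likelihoods at x = 6.8:
  f_1 = (1/(1.0·√(2π)))·exp(−(6.8−1.0)²/(2·1.0²)) = 0.398942·exp(-16.82000) = 1.97732e-08
  f_2 = (1/(1.0·√(2π)))·exp(−(6.8−3.2)²/(2·1.0²)) = 0.398942·exp(-6.48000) = 0.000611902
  f_3 = (1/(1.6·√(2π)))·exp(−(6.8−6.2)²/(2·1.6²)) = 0.249339·exp(-0.07031) = 0.232409
Unnormalised posteriors:
  π_1·f_1 = 0.09 × 1.97732e-08 = 1.77959e-09
  π_2·f_2 = 0.67 × 0.000611902 = 0.000409974
  π_3·f_3 = 0.24 × 0.232409 = 0.0557783
Denominator: 1.77959e-09 + 0.000409974 + 0.0557783 = 0.0561882
So the posterior for Population 2 is 0.000409974 / 0.0561882 ≈ 0.0073.

0.0073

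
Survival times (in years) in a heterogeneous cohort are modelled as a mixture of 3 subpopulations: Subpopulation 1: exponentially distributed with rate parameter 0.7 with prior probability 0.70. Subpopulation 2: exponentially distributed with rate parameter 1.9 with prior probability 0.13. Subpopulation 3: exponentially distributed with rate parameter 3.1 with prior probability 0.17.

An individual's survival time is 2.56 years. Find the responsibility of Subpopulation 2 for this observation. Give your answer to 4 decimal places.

By Bayes' theorem, P(k | x) = P(Z=k) f_k(x) / Σ_j P(Z=j) f_j(x).
Exponential densities:
  f_1 = 0.116639
  f_2 = 0.0146671
  f_3 = 0.00110867
Multiply by the mixture weights:
  P(Z=1)·f_1 = 0.70 × 0.116639 = 0.081647
  P(Z=2)·f_2 = 0.13 × 0.0146671 = 0.00190673
  P(Z=3)·f_3 = 0.17 × 0.00110867 = 0.000188473
Sum: 0.081647 + 0.00190673 + 0.000188473 = 0.0837422
P(Subpopulation 2 | 2.56 years) = 0.00190673 / 0.0837422 ≈ 0.0228

0.0228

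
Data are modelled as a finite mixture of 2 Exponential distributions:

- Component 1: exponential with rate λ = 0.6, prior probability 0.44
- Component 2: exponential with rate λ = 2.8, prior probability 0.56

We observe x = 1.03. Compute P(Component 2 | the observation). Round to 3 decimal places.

0.381

Apply Bayes' rule: the posterior for each component is proportional to its prior times its likelihood at x.
Exponential densities:
  L_1 = 0.6·e^(−0.6·1.03) = 0.6·e^(−0.6180) = 0.323413
  L_2 = 2.8·e^(−2.8·1.03) = 2.8·e^(−2.8840) = 0.15655
Unnormalised posteriors:
  π_1·L_1 = 0.44 × 0.323413 = 0.142302
  π_2·L_2 = 0.56 × 0.15655 = 0.0876679
Sum: 0.142302 + 0.0876679 = 0.22997
P(Component 2 | the observation) = 0.0876679 / 0.22997 ≈ 0.381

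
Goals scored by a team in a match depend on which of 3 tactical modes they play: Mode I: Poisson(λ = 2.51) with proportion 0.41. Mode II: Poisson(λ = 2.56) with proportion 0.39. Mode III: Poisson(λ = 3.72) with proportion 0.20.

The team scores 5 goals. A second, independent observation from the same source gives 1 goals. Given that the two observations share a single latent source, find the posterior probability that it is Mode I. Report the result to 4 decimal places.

By Bayes' theorem, P(k | x) = P(Z=k) f_k(x) / Σ_j P(Z=j) f_j(x).
Since both observations come from the same component, the likelihood for component k is f_k(x₁)·f_k(x₂).
  f_I = [e^(−2.51)·2.51^5/5! = 0.0674696] × [0.203983] = 0.0137627
  f_II = [e^(−2.56)·2.56^5/5! = 0.0708312] × [0.1979] = 0.0140175
  f_III = [e^(−3.72)·3.72^5/5! = 0.143866] × [0.0901504] = 0.0129696
Weight by the priors:
  P(Z=I)·f_I = 0.41 × 0.0137627 = 0.0056427
  P(Z=II)·f_II = 0.39 × 0.0140175 = 0.00546683
  P(Z=III)·f_III = 0.20 × 0.0129696 = 0.00259391
Normaliser: 0.0056427 + 0.00546683 + 0.00259391 = 0.0137034
P(Mode I | x₁,x₂) = 0.0056427 / 0.0137034 ≈ 0.4118

0.4118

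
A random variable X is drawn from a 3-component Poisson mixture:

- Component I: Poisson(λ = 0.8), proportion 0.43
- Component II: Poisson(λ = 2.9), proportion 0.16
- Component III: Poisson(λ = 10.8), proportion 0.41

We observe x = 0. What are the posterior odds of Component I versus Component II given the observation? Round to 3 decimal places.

21.947

Posterior odds = (π_i f_i(x)) / (π_j f_j(x)); the normalising sum cancels.
Poisson probabilities:
  L_I = 0.449329
  L_II = 0.0550232
  L_III = 2.03995e-05
Odds = (0.43/0.16) × (0.449329/0.0550232) = 2.6875 × 8.16617 ≈ 21.947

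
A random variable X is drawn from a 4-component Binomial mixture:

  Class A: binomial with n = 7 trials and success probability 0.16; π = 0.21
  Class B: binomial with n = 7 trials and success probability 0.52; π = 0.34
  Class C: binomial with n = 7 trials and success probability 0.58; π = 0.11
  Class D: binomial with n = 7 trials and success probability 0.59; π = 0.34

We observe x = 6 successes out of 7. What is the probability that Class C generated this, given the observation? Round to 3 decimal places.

By Bayes' theorem, P(k | x) = π_k f_k(x) / Σ_j π_j f_j(x).
Binomial probabilities:
  f_A = C(7,6)·0.16^6·0.84^1 = 7·1.67772e-05·0.84 = 9.865e-05
  f_B = C(7,6)·0.52^6·0.48^1 = 7·0.0197706·0.48 = 0.0664292
  f_C = C(7,6)·0.58^6·0.42^1 = 7·0.0380687·0.42 = 0.111922
  f_D = C(7,6)·0.59^6·0.41^1 = 7·0.0421805·0.41 = 0.121058
Weight by the priors:
  π_A·f_A = 0.21 × 9.865e-05 = 2.07165e-05
  π_B·f_B = 0.34 × 0.0664292 = 0.0225859
  π_C·f_C = 0.11 × 0.111922 = 0.0123114
  π_D·f_D = 0.34 × 0.121058 = 0.0411598
Evidence: 2.07165e-05 + 0.0225859 + 0.0123114 + 0.0411598 = 0.0760778
So the posterior for Class C is 0.0123114 / 0.0760778 ≈ 0.162.

0.162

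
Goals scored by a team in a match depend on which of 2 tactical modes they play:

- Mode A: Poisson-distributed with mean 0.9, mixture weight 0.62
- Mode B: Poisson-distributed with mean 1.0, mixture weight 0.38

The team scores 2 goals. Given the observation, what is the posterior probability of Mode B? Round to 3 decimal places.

P(component k | x) = π_k·f_k(x) / marginal(x), where marginal(x) = Σ_j π_j·f_j(x).
Component likelihoods at x = 2 goals:
  L_A = 0.164661
  L_B = 0.18394
Unnormalised posteriors:
  π_A·L_A = 0.62 × 0.164661 = 0.10209
  π_B·L_B = 0.38 × 0.18394 = 0.0698971
Normaliser: 0.10209 + 0.0698971 = 0.171987
Responsibility of Mode B: 0.0698971 / 0.171987 ≈ 0.406

0.406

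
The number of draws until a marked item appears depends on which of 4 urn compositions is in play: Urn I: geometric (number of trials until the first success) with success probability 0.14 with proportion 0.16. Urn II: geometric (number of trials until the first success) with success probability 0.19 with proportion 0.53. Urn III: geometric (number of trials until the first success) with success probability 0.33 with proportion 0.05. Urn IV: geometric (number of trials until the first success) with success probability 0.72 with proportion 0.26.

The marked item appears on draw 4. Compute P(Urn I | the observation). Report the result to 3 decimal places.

0.185

The responsibility of component k is P(Z=k) f_k(x) divided by Σ_j P(Z=j) f_j(x).
Component likelihoods at x = 4:
  f_I = 0.0890478
  f_II = 0.100974
  f_III = 0.0992518
  f_IV = 0.0158054
Weight by the priors:
  P(Z=I)·f_I = 0.16 × 0.0890478 = 0.0142477
  P(Z=II)·f_II = 0.53 × 0.100974 = 0.0535161
  P(Z=III)·f_III = 0.05 × 0.0992518 = 0.00496259
  P(Z=IV)·f_IV = 0.26 × 0.0158054 = 0.00410941
Sum: 0.0142477 + 0.0535161 + 0.00496259 + 0.00410941 = 0.0768358
P(Urn I | data) = 0.0142477 / 0.0768358 ≈ 0.185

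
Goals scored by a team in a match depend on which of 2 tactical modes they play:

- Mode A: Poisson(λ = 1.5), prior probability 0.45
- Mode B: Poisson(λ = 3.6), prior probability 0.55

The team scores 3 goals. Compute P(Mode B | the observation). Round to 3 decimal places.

0.674

By Bayes' theorem, P(k | x) = π_k f_k(x) / Σ_j π_j f_j(x).
Component likelihoods at x = 3 goals:
  L_A = e^(−1.5)·1.5^3/3! = 0.125511
  L_B = e^(−3.6)·3.6^3/3! = 0.212469
Unnormalised posteriors:
  π_A·L_A = 0.45 × 0.125511 = 0.0564798
  π_B·L_B = 0.55 × 0.212469 = 0.116858
Normaliser: 0.0564798 + 0.116858 = 0.173338
So the posterior for Mode B is 0.116858 / 0.173338 ≈ 0.674.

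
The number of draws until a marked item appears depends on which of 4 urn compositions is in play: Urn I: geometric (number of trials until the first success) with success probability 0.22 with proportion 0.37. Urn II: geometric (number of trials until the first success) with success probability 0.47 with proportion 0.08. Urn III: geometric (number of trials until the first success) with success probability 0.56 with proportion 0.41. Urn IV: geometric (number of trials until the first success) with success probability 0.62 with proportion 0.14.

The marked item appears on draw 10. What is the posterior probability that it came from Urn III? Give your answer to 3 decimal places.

The responsibility of component k is π_k f_k(x) divided by Σ_j π_j f_j(x).
Geometric probabilities:
  p_I = 0.0235112
  p_II = 0.00155089
  p_III = 0.000346148
  p_IV = 0.000102434
Prior × likelihood for each component:
  π_I·p_I = 0.37 × 0.0235112 = 0.00869913
  π_II·p_II = 0.08 × 0.00155089 = 0.000124071
  π_III·p_III = 0.41 × 0.000346148 = 0.000141921
  π_IV·p_IV = 0.14 × 0.000102434 = 1.43408e-05
Denominator: 0.00869913 + 0.000124071 + 0.000141921 + 1.43408e-05 = 0.00897946
Responsibility of Urn III: 0.000141921 / 0.00897946 ≈ 0.016

0.016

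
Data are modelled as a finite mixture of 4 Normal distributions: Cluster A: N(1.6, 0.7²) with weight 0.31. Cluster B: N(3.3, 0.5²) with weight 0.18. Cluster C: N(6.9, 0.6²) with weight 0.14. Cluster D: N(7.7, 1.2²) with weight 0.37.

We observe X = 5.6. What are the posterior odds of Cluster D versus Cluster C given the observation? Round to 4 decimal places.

2.9882

The posterior odds equal the prior odds times the likelihood ratio: (π_i/π_j)·(f_i(x)/f_j(x)).
Component likelihoods at x = 5.6:
  p_A = 4.6269e-08
  p_B = 2.02817e-05
  p_C = 0.0635877
  p_D = 0.0718978
Posterior odds = (π_D·p_D) / (π_C·p_C) = (0.37·0.0718978) / (0.14·0.0635877) = 0.0266022 / 0.00890228 ≈ 2.9882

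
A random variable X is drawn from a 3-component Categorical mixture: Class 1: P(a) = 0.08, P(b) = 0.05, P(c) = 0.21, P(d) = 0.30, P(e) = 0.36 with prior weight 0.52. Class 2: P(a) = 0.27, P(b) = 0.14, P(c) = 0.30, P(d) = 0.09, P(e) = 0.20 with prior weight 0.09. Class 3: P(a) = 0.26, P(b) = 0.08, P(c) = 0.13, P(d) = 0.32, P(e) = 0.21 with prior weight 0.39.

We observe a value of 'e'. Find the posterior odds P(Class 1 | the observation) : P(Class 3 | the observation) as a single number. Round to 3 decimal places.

2.286

Since P(k|x) ∝ π_k f_k(x), the posterior odds are π_i f_i(x) / (π_j f_j(x)).
Categorical probabilities:
  p_1 = 0.36
  p_2 = 0.2
  p_3 = 0.21
Posterior odds = (π_1·p_1) / (π_3·p_3) = (0.52·0.36) / (0.39·0.21) = 0.1872 / 0.0819 ≈ 2.286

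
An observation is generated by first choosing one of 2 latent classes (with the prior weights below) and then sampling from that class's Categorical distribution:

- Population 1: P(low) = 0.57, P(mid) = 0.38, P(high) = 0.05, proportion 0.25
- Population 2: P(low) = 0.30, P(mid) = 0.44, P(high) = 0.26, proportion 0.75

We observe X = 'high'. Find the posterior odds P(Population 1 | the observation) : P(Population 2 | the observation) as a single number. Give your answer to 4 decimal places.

Since P(k|x) ∝ π_k f_k(x), the posterior odds are π_i f_i(x) / (π_j f_j(x)).
Component likelihoods at x = 'high':
  p_1 = P(high | comp) = 0.05
  p_2 = P(high | comp) = 0.26
0.0125 / 0.195 ≈ 0.0641

0.0641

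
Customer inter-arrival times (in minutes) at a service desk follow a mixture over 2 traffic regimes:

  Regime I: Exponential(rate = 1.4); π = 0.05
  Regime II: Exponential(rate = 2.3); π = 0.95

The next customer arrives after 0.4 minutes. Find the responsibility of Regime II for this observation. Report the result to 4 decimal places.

0.9561

P(component k | x) = w_k·f_k(x) / marginal(x), where marginal(x) = Σ_j w_j·f_j(x).
Evaluate each component's likelihood at the observed value:
  p_I = 0.799693
  p_II = 0.916594
Weight by the priors:
  w_I·p_I = 0.05 × 0.799693 = 0.0399846
  w_II·p_II = 0.95 × 0.916594 = 0.870764
Sum: 0.0399846 + 0.870764 = 0.910749
Responsibility of Regime II: 0.870764 / 0.910749 ≈ 0.9561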